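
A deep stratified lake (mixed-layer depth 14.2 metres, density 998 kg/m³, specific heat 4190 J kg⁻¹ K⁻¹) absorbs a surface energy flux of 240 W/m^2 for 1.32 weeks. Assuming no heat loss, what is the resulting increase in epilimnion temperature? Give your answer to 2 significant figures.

3.2 K

Areal heat capacity C = ρ c_p D = 998 × 4190 × 14.2 = 5.94×10^7 J/(m^2 K).
Net heat input Q = F Δt = 240 × (1.32 weeks × 6.048×10^5 s/week) = 1.92×10^8 J/m².
ΔT = Q / C = 1.92×10^8 / 5.94×10^7 = 3.23 K.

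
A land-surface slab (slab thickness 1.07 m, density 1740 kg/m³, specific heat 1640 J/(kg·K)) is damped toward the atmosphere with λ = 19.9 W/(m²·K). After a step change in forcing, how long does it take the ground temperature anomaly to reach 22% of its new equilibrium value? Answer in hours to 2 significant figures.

11 hours

Areal heat capacity C = ρ c_p D = 1740 × 1640 × 1.07 = 3.05×10^6 J m⁻² K⁻¹.
τ = C / λ = 3.05×10^6 / 19.9 = 1.53×10^5 s.
Fraction reached: 1 − e^(−t/τ) = 0.22 ⇒ t = −τ ln(1 − 0.22) = τ × 0.248.
t = 38100 s = 10.6 hours.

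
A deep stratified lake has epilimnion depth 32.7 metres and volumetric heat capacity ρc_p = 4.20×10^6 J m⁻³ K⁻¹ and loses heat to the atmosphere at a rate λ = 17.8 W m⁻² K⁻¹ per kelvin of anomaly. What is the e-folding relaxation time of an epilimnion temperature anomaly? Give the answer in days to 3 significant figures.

89.3 days

Areal heat capacity C = ρc_p × D = 4.20×10^6 × 32.7 = 1.37×10^8 J/(m^2 K).
Relaxation time τ = C / λ = 1.37×10^8 / 17.8 = 7.72×10^6 s.
In days: 7.72×10^6 s / (86400 s/day) = 89.3 days.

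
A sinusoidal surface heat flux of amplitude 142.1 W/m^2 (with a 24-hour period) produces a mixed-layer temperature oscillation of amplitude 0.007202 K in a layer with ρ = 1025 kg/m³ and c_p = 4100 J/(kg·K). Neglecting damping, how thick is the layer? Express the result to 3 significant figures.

64.6 m

ω = 2π / 86400 s = 7.27×10^-5 s⁻¹.
Required C = F₀ / (A ω) = 142.1 / (0.007202 × 7.27×10^-5) = 2.71×10^8 J/(m²·K).
D = C / (ρ c_p) = 2.71×10^8 / (1025 × 4100) = 64.6 m.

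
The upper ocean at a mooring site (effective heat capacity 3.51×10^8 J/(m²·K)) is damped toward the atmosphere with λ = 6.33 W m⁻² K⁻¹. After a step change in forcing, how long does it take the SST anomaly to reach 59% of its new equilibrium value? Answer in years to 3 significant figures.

1.57 years

Areal heat capacity C = 3.51×10^8 J/(m²·K) (given).
τ = C / λ = 3.51×10^8 / 6.33 = 5.55×10^7 s.
Fraction reached: 1 − e^(−t/τ) = 0.59 ⇒ t = −τ ln(1 − 0.59) = τ × 0.892.
t = 4.94×10^7 s = 1.57 years.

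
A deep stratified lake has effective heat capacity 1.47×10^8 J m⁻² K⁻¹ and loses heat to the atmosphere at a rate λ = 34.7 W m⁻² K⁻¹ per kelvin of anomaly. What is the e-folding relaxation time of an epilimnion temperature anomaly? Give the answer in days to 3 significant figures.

49.0 days

Areal heat capacity C = 1.47×10^8 J m⁻² K⁻¹ (given).
Relaxation time τ = C / λ = 1.47×10^8 / 34.7 = 4.24×10^6 s.
In days: 4.24×10^6 s / (86400 s/day) = 49.0 days.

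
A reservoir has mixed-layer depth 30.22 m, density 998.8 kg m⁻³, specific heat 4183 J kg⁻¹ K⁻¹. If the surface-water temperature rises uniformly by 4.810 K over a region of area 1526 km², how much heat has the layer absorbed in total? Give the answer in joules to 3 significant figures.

9.27×10^17 J

Areal heat capacity C = ρ c_p D = 998.8 × 4183 × 30.22 = 1.26×10^8 J/(m^2 K).
Heat per unit area: q = C ΔT = 1.26×10^8 × 4.810 = 6.07×10^8 J/m².
Total heat: Q = q × A = 6.07×10^8 × (1526 × 10⁶ m²) = 9.27×10^17 J.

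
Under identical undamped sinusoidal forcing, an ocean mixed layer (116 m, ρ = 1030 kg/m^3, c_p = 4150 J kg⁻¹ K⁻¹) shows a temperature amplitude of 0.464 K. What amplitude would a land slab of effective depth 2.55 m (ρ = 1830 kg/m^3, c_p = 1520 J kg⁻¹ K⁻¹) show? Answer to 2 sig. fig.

C_ocean = 4.96×10^8 J/(m²·K); C_land = 7.09×10^6 J/(m²·K).
A ∝ 1/C ⇒ A_land = A_ocean × C_ocean/C_land = 0.464 × 69.9 = 32.4 K.

32 K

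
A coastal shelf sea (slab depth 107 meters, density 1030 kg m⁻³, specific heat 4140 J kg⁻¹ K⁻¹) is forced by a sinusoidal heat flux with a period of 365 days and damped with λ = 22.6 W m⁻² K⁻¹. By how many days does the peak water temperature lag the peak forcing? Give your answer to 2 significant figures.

77 days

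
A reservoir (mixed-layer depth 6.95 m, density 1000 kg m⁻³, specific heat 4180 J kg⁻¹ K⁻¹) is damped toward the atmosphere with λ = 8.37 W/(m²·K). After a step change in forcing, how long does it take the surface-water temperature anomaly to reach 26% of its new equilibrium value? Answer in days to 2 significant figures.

Areal heat capacity C = ρ c_p D = 1000 × 4180 × 6.95 = 2.91×10^7 J/(m^2 K).
τ = C / λ = 2.91×10^7 / 8.37 = 3.47×10^6 s.
Fraction reached: 1 − e^(−t/τ) = 0.26 ⇒ t = −τ ln(1 − 0.26) = τ × 0.301.
t = 1.05×10^6 s = 12.1 days.

12 days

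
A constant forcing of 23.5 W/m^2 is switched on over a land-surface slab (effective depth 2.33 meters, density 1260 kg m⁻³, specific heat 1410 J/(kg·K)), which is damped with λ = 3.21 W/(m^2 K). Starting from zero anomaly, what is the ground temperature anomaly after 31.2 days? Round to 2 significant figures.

6.4 K

Areal heat capacity C = ρ c_p D = 1260 × 1410 × 2.33 = 4.14×10^6 J m⁻² K⁻¹.
τ = C / λ = 4.14×10^6 / 3.21 = 1.29×10^6 s.
Equilibrium anomaly ΔT_eq = F / λ = 23.5 / 3.21 = 7.32 K.
t = 31.2 days = 2.70×10^6 s, so t/τ = 2.09.
ΔT(t) = ΔT_eq (1 − e^(−t/τ)) = 7.32 × (1 − e^−2.09) = 6.42 K.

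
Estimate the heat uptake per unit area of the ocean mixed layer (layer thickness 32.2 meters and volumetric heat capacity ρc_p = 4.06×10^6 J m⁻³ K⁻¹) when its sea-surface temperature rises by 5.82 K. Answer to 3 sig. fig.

7.61×10^8

Areal heat capacity C = ρc_p × D = 4.06×10^6 × 32.2 = 1.31×10^8 J/(m^2 K).
ΔQ = C ΔT = 1.31×10^8 × 5.82 = 7.61×10^8 J/m².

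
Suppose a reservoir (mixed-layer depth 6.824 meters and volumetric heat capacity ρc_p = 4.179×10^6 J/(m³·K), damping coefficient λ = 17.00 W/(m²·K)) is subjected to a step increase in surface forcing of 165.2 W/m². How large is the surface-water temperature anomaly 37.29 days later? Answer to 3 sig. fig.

8.29 K

Areal heat capacity C = ρc_p × D = 4.179×10^6 × 6.824 = 2.85×10^7 J/(m²·K).
τ = C / λ = 2.85×10^7 / 17.00 = 1.68×10^6 s.
Equilibrium anomaly ΔT_eq = F / λ = 165.2 / 17.00 = 9.72 K.
t = 37.29 days = 3.22×10^6 s, so t/τ = 1.92.
ΔT(t) = ΔT_eq (1 − e^(−t/τ)) = 9.72 × (1 − e^−1.92) = 8.29 K.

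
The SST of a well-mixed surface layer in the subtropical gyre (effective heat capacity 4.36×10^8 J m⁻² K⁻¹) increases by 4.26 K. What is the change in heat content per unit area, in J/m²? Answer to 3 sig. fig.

1.86×10^9

Areal heat capacity C = 4.36×10^8 J m⁻² K⁻¹ (given).
ΔQ = C ΔT = 4.36×10^8 × 4.26 = 1.86×10^9 J/m².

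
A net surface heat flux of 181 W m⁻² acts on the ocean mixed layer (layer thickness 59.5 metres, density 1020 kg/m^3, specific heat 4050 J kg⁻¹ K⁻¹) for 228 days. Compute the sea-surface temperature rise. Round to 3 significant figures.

Areal heat capacity C = ρ c_p D = 1020 × 4050 × 59.5 = 2.46×10^8 J/(m^2 K).
Net heat input Q = F Δt = 181 × (228 days × 86400 s/day) = 3.57×10^9 J/m².
ΔT = Q / C = 3.57×10^9 / 2.46×10^8 = 14.5 K.

14.5 K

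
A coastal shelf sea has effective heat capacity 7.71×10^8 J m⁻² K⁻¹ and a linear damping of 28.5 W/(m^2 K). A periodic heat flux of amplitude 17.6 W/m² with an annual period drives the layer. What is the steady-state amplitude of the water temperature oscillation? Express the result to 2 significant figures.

Areal heat capacity C = 7.71×10^8 J m⁻² K⁻¹ (given).
Angular frequency ω = 2π / T = 2π / 3.15×10^7 s = 1.99×10^-7 s⁻¹.
√((Cω)² + λ²) = √((154)² + 28.5²) = 156 W/(m²·K).
Amplitude A = F₀ / √((Cω)²+λ²) = 17.6 / 156 = 0.113 K.

0.11 K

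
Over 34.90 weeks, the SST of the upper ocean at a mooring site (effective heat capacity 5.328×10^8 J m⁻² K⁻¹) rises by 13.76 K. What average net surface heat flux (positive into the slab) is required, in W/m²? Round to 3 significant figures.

347

Areal heat capacity C = 5.328×10^8 J m⁻² K⁻¹ (given).
Required heat per unit area: Q = C ΔT = 5.33×10^8 × 13.76 = 7.33×10^9 J/m².
Flux F = Q / Δt = 7.33×10^9 / 2.11×10^7 s = 347 W/m².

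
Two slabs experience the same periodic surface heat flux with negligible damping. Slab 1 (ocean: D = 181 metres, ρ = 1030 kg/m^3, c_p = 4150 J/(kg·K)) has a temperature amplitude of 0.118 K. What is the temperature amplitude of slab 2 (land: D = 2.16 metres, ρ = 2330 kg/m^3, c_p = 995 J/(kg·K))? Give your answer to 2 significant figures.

18 K

C_ocean = 7.74×10^8 J/(m²·K); C_land = 5.01×10^6 J/(m²·K).
A ∝ 1/C ⇒ A_land = A_ocean × C_ocean/C_land = 0.118 × 155 = 18.2 K.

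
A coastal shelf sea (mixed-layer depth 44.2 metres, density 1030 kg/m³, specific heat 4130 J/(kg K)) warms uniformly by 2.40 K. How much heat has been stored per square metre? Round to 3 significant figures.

4.51×10^8

Areal heat capacity C = ρ c_p D = 1030 × 4130 × 44.2 = 1.88×10^8 J m⁻² K⁻¹.
ΔQ = C ΔT = 1.88×10^8 × 2.40 = 4.51×10^8 J/m².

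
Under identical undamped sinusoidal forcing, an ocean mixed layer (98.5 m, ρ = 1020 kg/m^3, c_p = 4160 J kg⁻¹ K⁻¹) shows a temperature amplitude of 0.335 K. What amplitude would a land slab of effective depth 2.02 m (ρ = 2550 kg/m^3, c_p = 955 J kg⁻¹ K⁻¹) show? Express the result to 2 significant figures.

28 K

C_ocean = 4.18×10^8 J/(m²·K); C_land = 4.92×10^6 J/(m²·K).
A ∝ 1/C ⇒ A_land = A_ocean × C_ocean/C_land = 0.335 × 85.0 = 28.5 K.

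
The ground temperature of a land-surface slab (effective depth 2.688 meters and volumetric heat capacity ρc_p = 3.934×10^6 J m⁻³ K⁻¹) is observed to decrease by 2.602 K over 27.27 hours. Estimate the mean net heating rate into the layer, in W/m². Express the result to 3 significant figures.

-280

Areal heat capacity C = ρc_p × D = 3.934×10^6 × 2.688 = 1.06×10^7 J/(m^2 K).
Required heat per unit area: Q = C ΔT = 1.06×10^7 × -2.602 = -2.75×10^7 J/m².
Flux F = Q / Δt = -2.75×10^7 / 98200 s = -280 W/m².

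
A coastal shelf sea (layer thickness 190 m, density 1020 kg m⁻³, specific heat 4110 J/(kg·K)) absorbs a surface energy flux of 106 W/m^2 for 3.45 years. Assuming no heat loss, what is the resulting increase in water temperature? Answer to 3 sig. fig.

14.5 K

Areal heat capacity C = ρ c_p D = 1020 × 4110 × 190 = 7.97×10^8 J m⁻² K⁻¹.
Net heat input Q = F Δt = 106 × (3.45 years × 3.156×10^7 s/year) = 1.15×10^10 J/m².
ΔT = Q / C = 1.15×10^10 / 7.97×10^8 = 14.5 K.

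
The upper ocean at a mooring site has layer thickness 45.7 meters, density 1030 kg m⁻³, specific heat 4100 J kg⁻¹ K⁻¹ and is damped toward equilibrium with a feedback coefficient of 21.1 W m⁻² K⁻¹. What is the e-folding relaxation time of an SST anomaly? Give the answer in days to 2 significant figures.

Areal heat capacity C = ρ c_p D = 1030 × 4100 × 45.7 = 1.93×10^8 J m⁻² K⁻¹.
Relaxation time τ = C / λ = 1.93×10^8 / 21.1 = 9.15×10^6 s.
In days: 9.15×10^6 s / (86400 s/day) = 106 days.

110 days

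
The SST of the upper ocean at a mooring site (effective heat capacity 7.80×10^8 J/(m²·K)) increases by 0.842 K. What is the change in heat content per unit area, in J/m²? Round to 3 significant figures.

Areal heat capacity C = 7.80×10^8 J/(m²·K) (given).
ΔQ = C ΔT = 7.80×10^8 × 0.842 = 6.57×10^8 J/m².

6.57×10^8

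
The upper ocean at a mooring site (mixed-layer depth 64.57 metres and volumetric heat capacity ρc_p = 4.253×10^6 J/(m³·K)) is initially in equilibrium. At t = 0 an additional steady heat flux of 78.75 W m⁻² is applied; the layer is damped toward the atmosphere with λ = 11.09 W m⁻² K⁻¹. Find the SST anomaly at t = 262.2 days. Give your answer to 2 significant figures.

4.3 K

Areal heat capacity C = ρc_p × D = 4.253×10^6 × 64.57 = 2.75×10^8 J m⁻² K⁻¹.
τ = C / λ = 2.75×10^8 / 11.09 = 2.48×10^7 s.
Equilibrium anomaly ΔT_eq = F / λ = 78.75 / 11.09 = 7.10 K.
t = 262.2 days = 2.27×10^7 s, so t/τ = 0.915.
ΔT(t) = ΔT_eq (1 − e^(−t/τ)) = 7.10 × (1 − e^−0.915) = 4.26 K.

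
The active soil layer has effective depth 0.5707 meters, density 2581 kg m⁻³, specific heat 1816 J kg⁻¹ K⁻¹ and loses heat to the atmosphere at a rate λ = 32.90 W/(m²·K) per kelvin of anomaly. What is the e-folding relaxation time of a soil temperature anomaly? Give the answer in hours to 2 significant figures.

Areal heat capacity C = ρ c_p D = 2581 × 1816 × 0.5707 = 2.67×10^6 J/(m²·K).
Relaxation time τ = C / λ = 2.67×10^6 / 32.90 = 81300 s.
In hours: 81300 s / (3600 s/hour) = 22.6 hours.

23 hours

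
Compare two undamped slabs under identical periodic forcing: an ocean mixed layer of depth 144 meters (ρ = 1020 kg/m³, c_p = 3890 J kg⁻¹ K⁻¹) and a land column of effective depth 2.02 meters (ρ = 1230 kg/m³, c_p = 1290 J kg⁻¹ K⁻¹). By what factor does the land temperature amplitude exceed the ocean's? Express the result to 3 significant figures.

C_ocean = 1020 × 3890 × 144 = 5.71×10^8 J/(m²·K).
C_land = 1230 × 1290 × 2.02 = 3.21×10^6 J/(m²·K).
Undamped amplitude ∝ 1/C, so A_land/A_ocean = C_ocean/C_land = 178.

178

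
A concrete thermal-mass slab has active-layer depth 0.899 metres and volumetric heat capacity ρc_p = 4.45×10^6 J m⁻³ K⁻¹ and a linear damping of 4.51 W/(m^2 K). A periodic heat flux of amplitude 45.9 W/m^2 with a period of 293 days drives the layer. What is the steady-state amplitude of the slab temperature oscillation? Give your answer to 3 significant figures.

9.94 K

Areal heat capacity C = ρc_p × D = 4.45×10^6 × 0.899 = 4.00×10^6 J/(m²·K).
Angular frequency ω = 2π / T = 2π / 2.53×10^7 s = 2.48×10^-7 s⁻¹.
√((Cω)² + λ²) = √((0.993)² + 4.51²) = 4.62 W/(m²·K).
Amplitude A = F₀ / √((Cω)²+λ²) = 45.9 / 4.62 = 9.94 K.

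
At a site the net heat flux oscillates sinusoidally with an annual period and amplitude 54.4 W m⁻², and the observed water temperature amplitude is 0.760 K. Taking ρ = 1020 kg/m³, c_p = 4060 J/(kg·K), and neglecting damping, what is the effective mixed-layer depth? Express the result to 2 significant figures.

87 m

ω = 2π / 3.15×10^7 s = 1.99×10^-7 s⁻¹.
Required C = F₀ / (A ω) = 54.4 / (0.760 × 1.99×10^-7) = 3.59×10^8 J/(m²·K).
D = C / (ρ c_p) = 3.59×10^8 / (1020 × 4060) = 86.8 m.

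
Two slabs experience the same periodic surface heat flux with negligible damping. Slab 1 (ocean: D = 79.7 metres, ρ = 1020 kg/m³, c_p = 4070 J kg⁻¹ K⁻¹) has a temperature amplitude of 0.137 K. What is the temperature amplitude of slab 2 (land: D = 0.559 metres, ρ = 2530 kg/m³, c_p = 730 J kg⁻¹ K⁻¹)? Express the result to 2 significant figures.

44 K

C_ocean = 3.31×10^8 J/(m²·K); C_land = 1.03×10^6 J/(m²·K).
A ∝ 1/C ⇒ A_land = A_ocean × C_ocean/C_land = 0.137 × 320 = 43.9 K.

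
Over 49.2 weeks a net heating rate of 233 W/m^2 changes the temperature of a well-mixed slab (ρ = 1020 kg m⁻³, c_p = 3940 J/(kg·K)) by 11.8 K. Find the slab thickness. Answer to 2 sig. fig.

Heat input Q = F Δt = 233 × 2.98×10^7 s = 6.93×10^9 J/m².
Required areal heat capacity C = Q / ΔT = 5.88×10^8 J/(m²·K).
Depth D = C / (ρ c_p) = 5.88×10^8 / (1020 × 3940) = 146 m.

150 m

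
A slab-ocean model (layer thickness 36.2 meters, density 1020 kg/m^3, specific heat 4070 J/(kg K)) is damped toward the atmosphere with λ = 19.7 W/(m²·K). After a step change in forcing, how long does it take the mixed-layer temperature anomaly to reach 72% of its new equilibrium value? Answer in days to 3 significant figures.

Areal heat capacity C = ρ c_p D = 1020 × 4070 × 36.2 = 1.50×10^8 J/(m²·K).
τ = C / λ = 1.50×10^8 / 19.7 = 7.63×10^6 s.
Fraction reached: 1 − e^(−t/τ) = 0.72 ⇒ t = −τ ln(1 − 0.72) = τ × 1.27.
t = 9.71×10^6 s = 112 days.

112 days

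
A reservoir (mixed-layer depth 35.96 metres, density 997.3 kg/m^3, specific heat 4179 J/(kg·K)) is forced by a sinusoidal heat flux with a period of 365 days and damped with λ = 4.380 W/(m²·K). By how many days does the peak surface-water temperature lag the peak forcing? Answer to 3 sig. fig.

Areal heat capacity C = ρ c_p D = 997.3 × 4179 × 35.96 = 1.50×10^8 J/(m²·K).
ω = 2π / 3.15×10^7 s = 1.99×10^-7 s⁻¹.
Phase lag φ = arctan(Cω/λ) = arctan(29.9/4.380) = 1.43 rad.
Time lag = φ / ω = 1.43 / 1.99×10^-7 = 7.15×10^6 s = 82.8 days.

82.8 days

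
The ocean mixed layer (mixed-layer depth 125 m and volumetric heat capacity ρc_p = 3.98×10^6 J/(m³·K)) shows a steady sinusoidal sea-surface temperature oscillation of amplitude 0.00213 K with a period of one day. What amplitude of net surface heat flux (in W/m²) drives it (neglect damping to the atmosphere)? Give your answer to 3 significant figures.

77.1

Areal heat capacity C = ρc_p × D = 3.98×10^6 × 125 = 4.98×10^8 J m⁻² K⁻¹.
ω = 2π / 86400 s = 7.27×10^-5 s⁻¹.
Cω = 4.98×10^8 × 7.27×10^-5 = 36200 W/(m²·K).
F₀ = A × Cω = 0.00213 × 36200 = 77.1 W/m².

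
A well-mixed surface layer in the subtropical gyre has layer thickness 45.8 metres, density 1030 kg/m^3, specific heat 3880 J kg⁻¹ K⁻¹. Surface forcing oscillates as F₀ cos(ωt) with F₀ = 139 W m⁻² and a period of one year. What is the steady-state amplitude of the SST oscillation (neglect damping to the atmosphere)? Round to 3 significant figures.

Areal heat capacity C = ρ c_p D = 1030 × 3880 × 45.8 = 1.83×10^8 J m⁻² K⁻¹.
Angular frequency ω = 2π / T = 2π / 3.15×10^7 s = 1.99×10^-7 s⁻¹.
Cω = 1.83×10^8 × 1.99×10^-7 = 36.5 W/(m²·K).
Amplitude A = F₀ / (Cω) = 139 / 36.5 = 3.81 K.

3.81 K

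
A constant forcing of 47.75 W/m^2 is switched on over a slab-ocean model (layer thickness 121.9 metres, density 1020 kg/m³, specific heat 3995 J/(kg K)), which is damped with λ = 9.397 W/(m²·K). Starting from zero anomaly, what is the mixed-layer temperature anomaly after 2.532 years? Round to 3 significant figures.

Areal heat capacity C = ρ c_p D = 1020 × 3995 × 121.9 = 4.97×10^8 J/(m²·K).
τ = C / λ = 4.97×10^8 / 9.397 = 5.29×10^7 s.
Equilibrium anomaly ΔT_eq = F / λ = 47.75 / 9.397 = 5.08 K.
t = 2.532 years = 7.99×10^7 s, so t/τ = 1.51.
ΔT(t) = ΔT_eq (1 − e^(−t/τ)) = 5.08 × (1 − e^−1.51) = 3.96 K.

3.96 K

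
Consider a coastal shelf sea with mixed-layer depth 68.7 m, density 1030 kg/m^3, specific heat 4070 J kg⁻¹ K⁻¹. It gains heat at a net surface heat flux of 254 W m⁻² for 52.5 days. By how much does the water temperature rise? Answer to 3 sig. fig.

4.00 K

Areal heat capacity C = ρ c_p D = 1030 × 4070 × 68.7 = 2.88×10^8 J m⁻² K⁻¹.
Net heat input Q = F Δt = 254 × (52.5 days × 86400 s/day) = 1.15×10^9 J/m².
ΔT = Q / C = 1.15×10^9 / 2.88×10^8 = 4.00 K.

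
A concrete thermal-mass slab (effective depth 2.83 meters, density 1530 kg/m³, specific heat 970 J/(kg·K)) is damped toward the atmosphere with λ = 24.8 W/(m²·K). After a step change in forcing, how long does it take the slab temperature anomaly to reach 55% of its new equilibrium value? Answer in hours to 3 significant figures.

37.6 hours

Areal heat capacity C = ρ c_p D = 1530 × 970 × 2.83 = 4.20×10^6 J/(m²·K).
τ = C / λ = 4.20×10^6 / 24.8 = 1.69×10^5 s.
Fraction reached: 1 − e^(−t/τ) = 0.55 ⇒ t = −τ ln(1 − 0.55) = τ × 0.799.
t = 1.35×10^5 s = 37.6 hours.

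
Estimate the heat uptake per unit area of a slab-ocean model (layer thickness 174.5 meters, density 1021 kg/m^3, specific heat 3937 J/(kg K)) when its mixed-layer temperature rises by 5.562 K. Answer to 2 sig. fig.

Areal heat capacity C = ρ c_p D = 1021 × 3937 × 174.5 = 7.01×10^8 J/(m²·K).
ΔQ = C ΔT = 7.01×10^8 × 5.562 = 3.90×10^9 J/m².

3.9×10^9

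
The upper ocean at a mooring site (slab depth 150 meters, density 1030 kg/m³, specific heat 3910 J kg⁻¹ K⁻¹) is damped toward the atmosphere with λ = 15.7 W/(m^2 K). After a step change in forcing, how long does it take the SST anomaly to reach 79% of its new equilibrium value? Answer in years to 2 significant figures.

Areal heat capacity C = ρ c_p D = 1030 × 3910 × 150 = 6.04×10^8 J/(m^2 K).
τ = C / λ = 6.04×10^8 / 15.7 = 3.85×10^7 s.
Fraction reached: 1 − e^(−t/τ) = 0.79 ⇒ t = −τ ln(1 − 0.79) = τ × 1.56.
t = 6.00×10^7 s = 1.90 years.

1.9 years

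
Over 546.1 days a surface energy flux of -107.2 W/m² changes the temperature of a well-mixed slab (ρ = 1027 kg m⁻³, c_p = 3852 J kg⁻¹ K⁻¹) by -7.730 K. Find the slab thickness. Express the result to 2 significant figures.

170 m

Heat input Q = F Δt = -107.2 × 4.72×10^7 s = -5.06×10^9 J/m².
Required areal heat capacity C = Q / ΔT = 6.54×10^8 J/(m²·K).
Depth D = C / (ρ c_p) = 6.54×10^8 / (1027 × 3852) = 165 m.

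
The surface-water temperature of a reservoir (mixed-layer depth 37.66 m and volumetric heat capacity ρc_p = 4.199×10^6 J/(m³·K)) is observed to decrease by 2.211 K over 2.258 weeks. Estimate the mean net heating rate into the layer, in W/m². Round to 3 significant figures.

Areal heat capacity C = ρc_p × D = 4.199×10^6 × 37.66 = 1.58×10^8 J/(m²·K).
Required heat per unit area: Q = C ΔT = 1.58×10^8 × -2.211 = -3.50×10^8 J/m².
Flux F = Q / Δt = -3.50×10^8 / 1.37×10^6 s = -256 W/m².

-256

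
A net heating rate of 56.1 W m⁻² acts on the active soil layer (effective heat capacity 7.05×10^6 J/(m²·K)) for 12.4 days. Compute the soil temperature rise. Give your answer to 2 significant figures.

8.5 K

Areal heat capacity C = 7.05×10^6 J/(m²·K) (given).
Net heat input Q = F Δt = 56.1 × (12.4 days × 86400 s/day) = 6.01×10^7 J/m².
ΔT = Q / C = 6.01×10^7 / 7.05×10^6 = 8.53 K.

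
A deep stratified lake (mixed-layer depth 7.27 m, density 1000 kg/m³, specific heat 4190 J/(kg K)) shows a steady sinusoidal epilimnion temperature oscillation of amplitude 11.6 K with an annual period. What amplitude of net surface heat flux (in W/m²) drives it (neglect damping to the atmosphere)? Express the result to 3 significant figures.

70.4

Areal heat capacity C = ρ c_p D = 1000 × 4190 × 7.27 = 3.05×10^7 J m⁻² K⁻¹.
ω = 2π / 3.15×10^7 s = 1.99×10^-7 s⁻¹.
Cω = 3.05×10^7 × 1.99×10^-7 = 6.07 W/(m²·K).
F₀ = A × Cω = 11.6 × 6.07 = 70.4 W/m².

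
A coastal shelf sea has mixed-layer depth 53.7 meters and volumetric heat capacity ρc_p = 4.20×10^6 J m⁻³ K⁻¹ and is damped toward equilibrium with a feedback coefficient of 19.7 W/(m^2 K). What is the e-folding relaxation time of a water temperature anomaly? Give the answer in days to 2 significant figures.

130 days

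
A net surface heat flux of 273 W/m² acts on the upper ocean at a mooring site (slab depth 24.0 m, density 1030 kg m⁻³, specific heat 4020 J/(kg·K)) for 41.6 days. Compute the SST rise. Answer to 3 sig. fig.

Areal heat capacity C = ρ c_p D = 1030 × 4020 × 24.0 = 9.94×10^7 J m⁻² K⁻¹.
Net heat input Q = F Δt = 273 × (41.6 days × 86400 s/day) = 9.81×10^8 J/m².
ΔT = Q / C = 9.81×10^8 / 9.94×10^7 = 9.87 K.

9.87 K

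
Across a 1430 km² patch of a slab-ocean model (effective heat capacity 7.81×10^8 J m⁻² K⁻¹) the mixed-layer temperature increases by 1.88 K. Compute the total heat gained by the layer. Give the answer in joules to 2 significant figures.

2.1×10^18 J

Areal heat capacity C = 7.81×10^8 J m⁻² K⁻¹ (given).
Heat per unit area: q = C ΔT = 7.81×10^8 × 1.88 = 1.47×10^9 J/m².
Total heat: Q = q × A = 1.47×10^9 × (1430 × 10⁶ m²) = 2.10×10^18 J.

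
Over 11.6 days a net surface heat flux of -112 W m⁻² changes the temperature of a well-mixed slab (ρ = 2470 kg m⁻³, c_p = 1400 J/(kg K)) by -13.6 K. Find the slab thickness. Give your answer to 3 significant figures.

2.39 m

Heat input Q = F Δt = -112 × 1.00×10^6 s = -1.12×10^8 J/m².
Required areal heat capacity C = Q / ΔT = 8.25×10^6 J/(m²·K).
Depth D = C / (ρ c_p) = 8.25×10^6 / (2470 × 1400) = 2.39 m.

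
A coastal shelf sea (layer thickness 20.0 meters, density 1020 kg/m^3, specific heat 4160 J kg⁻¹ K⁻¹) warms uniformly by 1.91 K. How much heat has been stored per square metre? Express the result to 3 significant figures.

1.62×10^8

Areal heat capacity C = ρ c_p D = 1020 × 4160 × 20.0 = 8.49×10^7 J/(m^2 K).
ΔQ = C ΔT = 8.49×10^7 × 1.91 = 1.62×10^8 J/m².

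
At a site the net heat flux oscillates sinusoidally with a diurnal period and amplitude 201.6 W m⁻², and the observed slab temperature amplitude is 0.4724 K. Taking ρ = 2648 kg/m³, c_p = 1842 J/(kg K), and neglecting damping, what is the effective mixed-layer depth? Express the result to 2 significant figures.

1.2 m

ω = 2π / 86400 s = 7.27×10^-5 s⁻¹.
Required C = F₀ / (A ω) = 201.6 / (0.4724 × 7.27×10^-5) = 5.87×10^6 J/(m²·K).
D = C / (ρ c_p) = 5.87×10^6 / (2648 × 1842) = 1.20 m.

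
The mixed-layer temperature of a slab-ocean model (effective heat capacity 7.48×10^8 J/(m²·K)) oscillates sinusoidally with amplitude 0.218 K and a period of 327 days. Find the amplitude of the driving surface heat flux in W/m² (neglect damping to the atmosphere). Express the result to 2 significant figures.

36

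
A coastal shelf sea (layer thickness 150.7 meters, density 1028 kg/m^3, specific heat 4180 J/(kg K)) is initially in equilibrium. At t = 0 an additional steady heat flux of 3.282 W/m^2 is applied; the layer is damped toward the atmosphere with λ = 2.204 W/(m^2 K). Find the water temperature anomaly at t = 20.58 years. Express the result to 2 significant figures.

Areal heat capacity C = ρ c_p D = 1028 × 4180 × 150.7 = 6.48×10^8 J/(m²·K).
τ = C / λ = 6.48×10^8 / 2.204 = 2.94×10^8 s.
Equilibrium anomaly ΔT_eq = F / λ = 3.282 / 2.204 = 1.49 K.
t = 20.58 years = 6.49×10^8 s, so t/τ = 2.21.
ΔT(t) = ΔT_eq (1 − e^(−t/τ)) = 1.49 × (1 − e^−2.21) = 1.33 K.

1.3 K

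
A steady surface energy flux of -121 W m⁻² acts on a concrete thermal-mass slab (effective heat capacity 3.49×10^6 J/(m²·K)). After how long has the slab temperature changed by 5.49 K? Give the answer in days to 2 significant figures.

Areal heat capacity C = 3.49×10^6 J/(m²·K) (given).
Time required: Δt = C ΔT / F = 3.49×10^6 × -5.49 / -121 = 1.58×10^5 s.
In days: 1.58×10^5 s / (86400 s/day) = 1.83 days.

1.8 days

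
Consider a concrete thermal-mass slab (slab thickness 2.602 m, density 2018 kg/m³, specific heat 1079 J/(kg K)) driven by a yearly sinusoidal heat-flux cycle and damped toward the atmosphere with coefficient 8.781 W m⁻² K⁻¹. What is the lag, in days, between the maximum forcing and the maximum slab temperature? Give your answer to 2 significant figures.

7.4 days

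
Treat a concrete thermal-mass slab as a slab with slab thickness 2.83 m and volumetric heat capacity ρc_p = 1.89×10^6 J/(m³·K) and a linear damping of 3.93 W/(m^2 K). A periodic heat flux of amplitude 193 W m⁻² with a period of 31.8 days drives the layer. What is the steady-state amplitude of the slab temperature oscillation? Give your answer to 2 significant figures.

15 K

Areal heat capacity C = ρc_p × D = 1.89×10^6 × 2.83 = 5.35×10^6 J/(m²·K).
Angular frequency ω = 2π / T = 2π / 2.75×10^6 s = 2.29×10^-6 s⁻¹.
√((Cω)² + λ²) = √((12.2)² + 3.93²) = 12.8 W/(m²·K).
Amplitude A = F₀ / √((Cω)²+λ²) = 193 / 12.8 = 15.0 K.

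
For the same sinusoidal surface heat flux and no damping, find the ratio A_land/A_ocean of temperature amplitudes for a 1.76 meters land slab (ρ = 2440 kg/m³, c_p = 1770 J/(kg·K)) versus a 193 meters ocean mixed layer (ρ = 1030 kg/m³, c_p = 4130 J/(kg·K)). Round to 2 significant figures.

110

C_ocean = 1030 × 4130 × 193 = 8.21×10^8 J/(m²·K).
C_land = 2440 × 1770 × 1.76 = 7.60×10^6 J/(m²·K).
Undamped amplitude ∝ 1/C, so A_land/A_ocean = C_ocean/C_land = 108.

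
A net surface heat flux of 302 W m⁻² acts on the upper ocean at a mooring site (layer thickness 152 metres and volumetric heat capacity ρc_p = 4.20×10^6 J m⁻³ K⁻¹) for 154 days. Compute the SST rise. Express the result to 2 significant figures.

6.3 K

Areal heat capacity C = ρc_p × D = 4.20×10^6 × 152 = 6.38×10^8 J m⁻² K⁻¹.
Net heat input Q = F Δt = 302 × (154 days × 86400 s/day) = 4.02×10^9 J/m².
ΔT = Q / C = 4.02×10^9 / 6.38×10^8 = 6.29 K.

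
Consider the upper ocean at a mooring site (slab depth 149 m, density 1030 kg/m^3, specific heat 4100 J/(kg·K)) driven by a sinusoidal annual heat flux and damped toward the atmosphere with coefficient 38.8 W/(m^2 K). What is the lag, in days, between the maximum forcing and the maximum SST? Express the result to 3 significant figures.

Areal heat capacity C = ρ c_p D = 1030 × 4100 × 149 = 6.29×10^8 J m⁻² K⁻¹.
ω = 2π / 3.15×10^7 s = 1.99×10^-7 s⁻¹.
Phase lag φ = arctan(Cω/λ) = arctan(125/38.8) = 1.27 rad.
Time lag = φ / ω = 1.27 / 1.99×10^-7 = 6.38×10^6 s = 73.8 days.

73.8 days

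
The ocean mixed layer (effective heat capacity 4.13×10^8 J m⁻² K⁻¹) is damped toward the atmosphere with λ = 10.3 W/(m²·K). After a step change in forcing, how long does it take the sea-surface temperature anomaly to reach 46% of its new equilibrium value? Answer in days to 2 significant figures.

290 days

Areal heat capacity C = 4.13×10^8 J m⁻² K⁻¹ (given).
τ = C / λ = 4.13×10^8 / 10.3 = 4.01×10^7 s.
Fraction reached: 1 − e^(−t/τ) = 0.46 ⇒ t = −τ ln(1 − 0.46) = τ × 0.616.
t = 2.47×10^7 s = 286 days.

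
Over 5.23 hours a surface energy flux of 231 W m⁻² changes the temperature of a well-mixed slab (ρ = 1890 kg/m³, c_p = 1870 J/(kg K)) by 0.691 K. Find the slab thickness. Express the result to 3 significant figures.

1.78 m

Heat input Q = F Δt = 231 × 18800 s = 4.35×10^6 J/m².
Required areal heat capacity C = Q / ΔT = 6.29×10^6 J/(m²·K).
Depth D = C / (ρ c_p) = 6.29×10^6 / (1890 × 1870) = 1.78 m.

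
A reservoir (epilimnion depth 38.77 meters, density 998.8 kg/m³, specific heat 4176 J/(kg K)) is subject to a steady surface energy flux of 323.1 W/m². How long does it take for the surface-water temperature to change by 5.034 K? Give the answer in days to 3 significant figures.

Areal heat capacity C = ρ c_p D = 998.8 × 4176 × 38.77 = 1.62×10^8 J/(m^2 K).
Time required: Δt = C ΔT / F = 1.62×10^8 × 5.034 / 323.1 = 2.52×10^6 s.
In days: 2.52×10^6 s / (86400 s/day) = 29.2 days.

29.2 days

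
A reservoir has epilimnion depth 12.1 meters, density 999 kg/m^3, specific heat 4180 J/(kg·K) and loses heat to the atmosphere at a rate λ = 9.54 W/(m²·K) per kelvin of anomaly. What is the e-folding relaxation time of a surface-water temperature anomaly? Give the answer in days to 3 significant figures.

Areal heat capacity C = ρ c_p D = 999 × 4180 × 12.1 = 5.05×10^7 J m⁻² K⁻¹.
Relaxation time τ = C / λ = 5.05×10^7 / 9.54 = 5.30×10^6 s.
In days: 5.30×10^6 s / (86400 s/day) = 61.3 days.

61.3 days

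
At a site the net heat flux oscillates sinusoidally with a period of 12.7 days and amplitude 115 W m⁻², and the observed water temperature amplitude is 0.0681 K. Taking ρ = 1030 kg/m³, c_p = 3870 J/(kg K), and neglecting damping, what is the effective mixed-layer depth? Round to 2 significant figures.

74 m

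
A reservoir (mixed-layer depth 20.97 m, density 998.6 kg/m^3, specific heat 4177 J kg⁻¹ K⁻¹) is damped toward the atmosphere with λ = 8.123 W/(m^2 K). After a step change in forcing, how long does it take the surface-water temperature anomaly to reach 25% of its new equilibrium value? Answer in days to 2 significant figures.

Areal heat capacity C = ρ c_p D = 998.6 × 4177 × 20.97 = 8.75×10^7 J m⁻² K⁻¹.
τ = C / λ = 8.75×10^7 / 8.123 = 1.08×10^7 s.
Fraction reached: 1 − e^(−t/τ) = 0.25 ⇒ t = −τ ln(1 − 0.25) = τ × 0.288.
t = 3.10×10^6 s = 35.9 days.

36 days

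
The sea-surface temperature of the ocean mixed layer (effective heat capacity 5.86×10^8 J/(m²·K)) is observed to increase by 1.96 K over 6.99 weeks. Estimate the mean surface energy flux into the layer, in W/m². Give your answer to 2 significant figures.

270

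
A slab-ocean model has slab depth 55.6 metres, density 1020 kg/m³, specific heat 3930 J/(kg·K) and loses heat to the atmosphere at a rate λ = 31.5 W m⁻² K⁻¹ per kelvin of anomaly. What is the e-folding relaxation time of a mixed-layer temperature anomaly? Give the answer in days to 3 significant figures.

Areal heat capacity C = ρ c_p D = 1020 × 3930 × 55.6 = 2.23×10^8 J m⁻² K⁻¹.
Relaxation time τ = C / λ = 2.23×10^8 / 31.5 = 7.08×10^6 s.
In days: 7.08×10^6 s / (86400 s/day) = 81.9 days.

81.9 days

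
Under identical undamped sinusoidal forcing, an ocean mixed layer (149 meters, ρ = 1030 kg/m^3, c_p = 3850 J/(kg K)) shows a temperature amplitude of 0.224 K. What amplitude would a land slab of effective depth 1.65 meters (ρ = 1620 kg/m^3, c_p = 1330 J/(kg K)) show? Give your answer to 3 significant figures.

37.2 K

C_ocean = 5.91×10^8 J/(m²·K); C_land = 3.56×10^6 J/(m²·K).
A ∝ 1/C ⇒ A_land = A_ocean × C_ocean/C_land = 0.224 × 166 = 37.2 K.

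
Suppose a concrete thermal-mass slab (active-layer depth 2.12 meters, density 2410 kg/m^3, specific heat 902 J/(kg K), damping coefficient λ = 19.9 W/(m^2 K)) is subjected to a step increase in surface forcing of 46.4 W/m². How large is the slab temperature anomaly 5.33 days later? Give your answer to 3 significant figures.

2.01 K

Areal heat capacity C = ρ c_p D = 2410 × 902 × 2.12 = 4.61×10^6 J/(m^2 K).
τ = C / λ = 4.61×10^6 / 19.9 = 2.32×10^5 s.
Equilibrium anomaly ΔT_eq = F / λ = 46.4 / 19.9 = 2.33 K.
t = 5.33 days = 4.61×10^5 s, so t/τ = 1.99.
ΔT(t) = ΔT_eq (1 − e^(−t/τ)) = 2.33 × (1 − e^−1.99) = 2.01 K.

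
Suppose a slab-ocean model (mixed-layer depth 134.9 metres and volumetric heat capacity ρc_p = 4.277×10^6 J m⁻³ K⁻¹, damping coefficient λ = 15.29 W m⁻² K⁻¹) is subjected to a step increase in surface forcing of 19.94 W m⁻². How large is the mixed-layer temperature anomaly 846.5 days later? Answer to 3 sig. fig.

Areal heat capacity C = ρc_p × D = 4.277×10^6 × 134.9 = 5.77×10^8 J m⁻² K⁻¹.
τ = C / λ = 5.77×10^8 / 15.29 = 3.77×10^7 s.
Equilibrium anomaly ΔT_eq = F / λ = 19.94 / 15.29 = 1.30 K.
t = 846.5 days = 7.31×10^7 s, so t/τ = 1.94.
ΔT(t) = ΔT_eq (1 − e^(−t/τ)) = 1.30 × (1 − e^−1.94) = 1.12 K.

1.12 K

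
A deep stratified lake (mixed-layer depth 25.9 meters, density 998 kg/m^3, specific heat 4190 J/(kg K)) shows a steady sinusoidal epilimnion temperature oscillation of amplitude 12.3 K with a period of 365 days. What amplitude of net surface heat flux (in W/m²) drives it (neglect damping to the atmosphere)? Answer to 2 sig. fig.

270

Areal heat capacity C = ρ c_p D = 998 × 4190 × 25.9 = 1.08×10^8 J/(m²·K).
ω = 2π / 3.15×10^7 s = 1.99×10^-7 s⁻¹.
Cω = 1.08×10^8 × 1.99×10^-7 = 21.6 W/(m²·K).
F₀ = A × Cω = 12.3 × 21.6 = 265 W/m².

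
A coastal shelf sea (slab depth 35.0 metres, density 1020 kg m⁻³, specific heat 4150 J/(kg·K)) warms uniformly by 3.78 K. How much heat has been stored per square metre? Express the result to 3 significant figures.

5.60×10^8

Areal heat capacity C = ρ c_p D = 1020 × 4150 × 35.0 = 1.48×10^8 J/(m^2 K).
ΔQ = C ΔT = 1.48×10^8 × 3.78 = 5.60×10^8 J/m².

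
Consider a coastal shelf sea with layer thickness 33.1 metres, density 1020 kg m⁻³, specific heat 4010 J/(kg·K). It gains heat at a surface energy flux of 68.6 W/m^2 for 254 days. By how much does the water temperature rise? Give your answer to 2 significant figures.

Areal heat capacity C = ρ c_p D = 1020 × 4010 × 33.1 = 1.35×10^8 J m⁻² K⁻¹.
Net heat input Q = F Δt = 68.6 × (254 days × 86400 s/day) = 1.51×10^9 J/m².
ΔT = Q / C = 1.51×10^9 / 1.35×10^8 = 11.1 K.

11 K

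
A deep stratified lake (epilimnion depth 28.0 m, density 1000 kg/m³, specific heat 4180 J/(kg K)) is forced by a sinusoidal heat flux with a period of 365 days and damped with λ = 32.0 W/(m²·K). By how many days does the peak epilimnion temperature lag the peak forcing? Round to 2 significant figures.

37 days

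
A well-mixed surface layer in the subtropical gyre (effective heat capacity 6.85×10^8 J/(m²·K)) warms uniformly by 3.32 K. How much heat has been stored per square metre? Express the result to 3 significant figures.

Areal heat capacity C = 6.85×10^8 J/(m²·K) (given).
ΔQ = C ΔT = 6.85×10^8 × 3.32 = 2.27×10^9 J/m².

2.27×10^9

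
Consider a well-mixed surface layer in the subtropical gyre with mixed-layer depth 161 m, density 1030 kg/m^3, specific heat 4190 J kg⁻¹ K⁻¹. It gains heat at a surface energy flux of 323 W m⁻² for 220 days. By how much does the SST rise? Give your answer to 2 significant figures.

8.8 K

Areal heat capacity C = ρ c_p D = 1030 × 4190 × 161 = 6.95×10^8 J/(m²·K).
Net heat input Q = F Δt = 323 × (220 days × 86400 s/day) = 6.14×10^9 J/m².
ΔT = Q / C = 6.14×10^9 / 6.95×10^8 = 8.84 K.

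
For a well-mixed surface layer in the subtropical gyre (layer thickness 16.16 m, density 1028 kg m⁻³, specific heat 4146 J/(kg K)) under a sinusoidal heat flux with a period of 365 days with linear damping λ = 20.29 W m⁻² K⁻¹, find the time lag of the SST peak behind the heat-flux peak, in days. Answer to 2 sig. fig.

35 days

Areal heat capacity C = ρ c_p D = 1028 × 4146 × 16.16 = 6.89×10^7 J m⁻² K⁻¹.
ω = 2π / 3.15×10^7 s = 1.99×10^-7 s⁻¹.
Phase lag φ = arctan(Cω/λ) = arctan(13.7/20.29) = 0.595 rad.
Time lag = φ / ω = 0.595 / 1.99×10^-7 = 2.98×10^6 s = 34.5 days.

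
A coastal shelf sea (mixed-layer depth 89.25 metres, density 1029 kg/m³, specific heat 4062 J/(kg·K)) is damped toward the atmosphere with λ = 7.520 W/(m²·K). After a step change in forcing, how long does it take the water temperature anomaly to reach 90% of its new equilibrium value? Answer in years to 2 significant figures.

3.6 years

Areal heat capacity C = ρ c_p D = 1029 × 4062 × 89.25 = 3.73×10^8 J/(m²·K).
τ = C / λ = 3.73×10^8 / 7.520 = 4.96×10^7 s.
Fraction reached: 1 − e^(−t/τ) = 0.90 ⇒ t = −τ ln(1 − 0.90) = τ × 2.30.
t = 1.14×10^8 s = 3.62 years.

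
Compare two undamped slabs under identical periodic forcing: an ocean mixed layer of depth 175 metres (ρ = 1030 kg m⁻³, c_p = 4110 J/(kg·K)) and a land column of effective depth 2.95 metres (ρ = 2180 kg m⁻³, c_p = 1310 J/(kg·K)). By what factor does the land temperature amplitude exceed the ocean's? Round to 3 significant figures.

87.9

C_ocean = 1030 × 4110 × 175 = 7.41×10^8 J/(m²·K).
C_land = 2180 × 1310 × 2.95 = 8.42×10^6 J/(m²·K).
Undamped amplitude ∝ 1/C, so A_land/A_ocean = C_ocean/C_land = 87.9.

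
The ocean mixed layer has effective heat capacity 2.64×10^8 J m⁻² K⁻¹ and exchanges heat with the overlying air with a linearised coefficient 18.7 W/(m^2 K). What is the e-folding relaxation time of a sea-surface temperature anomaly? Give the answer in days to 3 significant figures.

Areal heat capacity C = 2.64×10^8 J m⁻² K⁻¹ (given).
Relaxation time τ = C / λ = 2.64×10^8 / 18.7 = 1.41×10^7 s.
In days: 1.41×10^7 s / (86400 s/day) = 163 days.

163 days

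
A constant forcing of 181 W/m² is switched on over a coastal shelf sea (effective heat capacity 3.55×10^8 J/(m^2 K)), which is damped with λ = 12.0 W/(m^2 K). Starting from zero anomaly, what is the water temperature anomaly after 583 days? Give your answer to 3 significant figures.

12.3 K

Areal heat capacity C = 3.55×10^8 J/(m^2 K) (given).
τ = C / λ = 3.55×10^8 / 12.0 = 2.96×10^7 s.
Equilibrium anomaly ΔT_eq = F / λ = 181 / 12.0 = 15.1 K.
t = 583 days = 5.04×10^7 s, so t/τ = 1.70.
ΔT(t) = ΔT_eq (1 − e^(−t/τ)) = 15.1 × (1 − e^−1.70) = 12.3 K.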